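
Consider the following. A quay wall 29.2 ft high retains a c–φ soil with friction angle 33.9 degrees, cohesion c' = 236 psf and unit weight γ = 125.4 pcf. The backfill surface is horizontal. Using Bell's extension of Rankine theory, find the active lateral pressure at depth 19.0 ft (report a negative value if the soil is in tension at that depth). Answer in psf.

425 psf

K_a = (1 − sin φ)/(1 + sin φ) = 0.2839.
σ_a = K_a γ z − 2c√K_a = 0.2839×125.4×19.0 − 2×236×0.5328 = 424.9 psf.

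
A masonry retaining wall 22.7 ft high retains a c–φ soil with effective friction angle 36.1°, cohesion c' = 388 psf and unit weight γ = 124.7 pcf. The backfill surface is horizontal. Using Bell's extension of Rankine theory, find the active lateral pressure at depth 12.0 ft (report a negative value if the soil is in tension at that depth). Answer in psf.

-7.72 psf

K_a = (1 − sin φ)/(1 + sin φ) = 0.2585.
σ_a = K_a γ z − 2c√K_a = 0.2585×124.7×12.0 − 2×388×0.5084 = -7.723 psf.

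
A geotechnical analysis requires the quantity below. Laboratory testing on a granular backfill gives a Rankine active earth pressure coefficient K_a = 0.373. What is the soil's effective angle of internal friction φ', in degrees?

27.2°

K_a = tan²(45° − φ/2) ⇒ 45° − φ/2 = arctan(√0.373) = 31.41°.
φ = 2(45° − 31.41°) = 27.17°.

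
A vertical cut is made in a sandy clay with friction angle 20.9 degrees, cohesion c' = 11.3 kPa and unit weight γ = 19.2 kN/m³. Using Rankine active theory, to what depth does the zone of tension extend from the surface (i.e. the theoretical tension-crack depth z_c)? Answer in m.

K_a = tan²(45° − 20.9°/2) = 0.4741; √K_a = 0.6886.
The active pressure is zero where K_a γ z = 2c√K_a, so z_c = 2c/(γ√K_a) = 2×11.3/(19.2×0.6886) = 1.709 m.

1.71 m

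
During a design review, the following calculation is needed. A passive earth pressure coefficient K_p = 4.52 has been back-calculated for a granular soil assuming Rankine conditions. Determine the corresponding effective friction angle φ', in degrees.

39.6°

K_p = (1+sin φ)/(1−sin φ) ⇒ sin φ = (K_p − 1)/(K_p + 1) = 0.6377.
φ = arcsin(0.6377) = 39.62°.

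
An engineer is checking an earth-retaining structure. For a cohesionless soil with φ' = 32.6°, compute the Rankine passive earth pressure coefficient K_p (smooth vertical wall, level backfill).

K_p = (1 + sin φ)/(1 − sin φ) = tan²(45° + 32.6°/2) = 3.336.

3.34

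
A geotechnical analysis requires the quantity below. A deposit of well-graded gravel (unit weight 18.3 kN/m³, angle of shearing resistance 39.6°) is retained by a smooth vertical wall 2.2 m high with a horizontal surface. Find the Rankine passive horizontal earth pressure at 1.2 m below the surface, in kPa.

99.2 kPa

K_p = (1 + sin φ)/(1 − sin φ) = 4.516.
σ_h = K_p γ z = 4.516 × 18.3 × 1.2 = 99.17 kPa.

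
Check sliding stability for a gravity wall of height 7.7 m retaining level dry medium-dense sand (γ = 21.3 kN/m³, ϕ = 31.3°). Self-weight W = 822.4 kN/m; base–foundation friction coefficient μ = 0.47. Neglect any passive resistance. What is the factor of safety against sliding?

K_a = tan²(45° − 31.3°/2) = 0.3162.
P_a = ½K_aγH² = 0.5×0.3162×21.3×7.7² = 199.7 kN/m, acting at H/3 = 2.567 m above the base.
FS_sliding = μW / P_a = 0.47×822.4 / 199.7 = 1.936.

1.94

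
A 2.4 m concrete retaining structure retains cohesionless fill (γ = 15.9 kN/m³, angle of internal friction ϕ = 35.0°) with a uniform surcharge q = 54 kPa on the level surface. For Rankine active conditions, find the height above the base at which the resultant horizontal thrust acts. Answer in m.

K_a = 0.2710.
Triangular part P₁ = ½K_aγH² = 12.41 at H/3 = 0.8000 m; rectangular part P₂ = K_a q H = 35.12 at H/2 = 1.200 m.
ȳ = (P₁·0.8000 + P₂·1.200)/(P₁+P₂) = 1.096 m.

1.10 m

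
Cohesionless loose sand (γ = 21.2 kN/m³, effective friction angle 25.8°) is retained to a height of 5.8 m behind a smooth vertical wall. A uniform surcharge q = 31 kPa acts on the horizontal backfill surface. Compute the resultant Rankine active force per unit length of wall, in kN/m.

K_a = tan²(45° − φ/2) = 0.3935.
Soil triangle: ½ K_a γ H² = 0.5×0.3935×21.2×5.8² = 140.3 kN/m.
Surcharge rectangle: K_a q H = 0.3935×31×5.8 = 70.75 kN/m.
Total = 140.3 + 70.75 = 211.1 kN/m.

211 kN/m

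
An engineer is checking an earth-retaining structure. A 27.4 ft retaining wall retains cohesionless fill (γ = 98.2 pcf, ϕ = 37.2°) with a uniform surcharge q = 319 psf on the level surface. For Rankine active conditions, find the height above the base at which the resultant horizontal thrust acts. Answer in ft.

K_a = 0.2464.
Triangular part P₁ = ½K_aγH² = 9084 at H/3 = 9.133 ft; rectangular part P₂ = K_a q H = 2154 at H/2 = 13.70 ft.
ȳ = (P₁·9.133 + P₂·13.70)/(P₁+P₂) = 10.01 ft.

10.0 ft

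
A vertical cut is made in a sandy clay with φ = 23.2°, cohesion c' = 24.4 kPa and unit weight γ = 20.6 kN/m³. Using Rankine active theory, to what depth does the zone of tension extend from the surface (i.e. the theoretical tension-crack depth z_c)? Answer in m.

3.59 m

K_a = tan²(45° − 23.2°/2) = 0.4348; √K_a = 0.6594.
The active pressure is zero where K_a γ z = 2c√K_a, so z_c = 2c/(γ√K_a) = 2×24.4/(20.6×0.6594) = 3.593 m.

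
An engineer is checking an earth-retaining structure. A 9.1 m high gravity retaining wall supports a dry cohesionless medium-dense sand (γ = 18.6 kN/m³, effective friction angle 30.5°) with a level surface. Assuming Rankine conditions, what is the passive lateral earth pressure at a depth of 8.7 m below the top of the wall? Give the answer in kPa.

495 kPa

K_p = (1 + sin φ)/(1 − sin φ) = 3.061.
σ_h = K_p γ z = 3.061 × 18.6 × 8.7 = 495.4 kPa.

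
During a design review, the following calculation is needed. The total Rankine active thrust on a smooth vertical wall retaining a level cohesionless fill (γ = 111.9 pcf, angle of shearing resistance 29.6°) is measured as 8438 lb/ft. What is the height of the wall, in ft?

21.1 ft

K_a = 0.3387. P_a = ½ K_a γ H² ⇒ H = √(2P_a/(K_a γ)).
H = √(2×8438/(0.3387×111.9)) = 21.10 ft.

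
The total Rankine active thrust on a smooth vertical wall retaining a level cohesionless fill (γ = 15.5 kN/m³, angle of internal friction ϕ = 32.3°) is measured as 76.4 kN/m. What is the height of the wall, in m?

5.70 m

K_a = 0.3035. P_a = ½ K_a γ H² ⇒ H = √(2P_a/(K_a γ)).
H = √(2×76.4/(0.3035×15.5)) = 5.699 m.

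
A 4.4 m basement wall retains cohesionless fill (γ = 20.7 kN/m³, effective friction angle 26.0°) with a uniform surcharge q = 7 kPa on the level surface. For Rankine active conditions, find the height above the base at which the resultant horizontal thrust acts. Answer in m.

1.56 m

K_a = 0.3905.
Triangular part P₁ = ½K_aγH² = 78.24 at H/3 = 1.467 m; rectangular part P₂ = K_a q H = 12.03 at H/2 = 2.200 m.
ȳ = (P₁·1.467 + P₂·2.200)/(P₁+P₂) = 1.564 m.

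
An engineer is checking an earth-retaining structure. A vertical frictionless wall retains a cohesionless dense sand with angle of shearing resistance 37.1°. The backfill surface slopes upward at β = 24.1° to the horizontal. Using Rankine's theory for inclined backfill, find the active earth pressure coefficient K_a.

K_a = cos β · (cos β − √(cos²β − cos²φ)) / (cos β + √(cos²β − cos²φ)).
cos β = 0.9128, cos φ = 0.7976, √(cos²β − cos²φ) = 0.4440.
K_a = 0.9128 × (0.9128 − 0.4440)/(0.9128 + 0.4440) = 0.3154.

0.315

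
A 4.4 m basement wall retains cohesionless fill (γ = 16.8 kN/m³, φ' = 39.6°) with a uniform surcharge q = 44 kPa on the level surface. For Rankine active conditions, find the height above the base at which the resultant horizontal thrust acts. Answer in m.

1.87 m

K_a = 0.2214.
Triangular part P₁ = ½K_aγH² = 36.01 at H/3 = 1.467 m; rectangular part P₂ = K_a q H = 42.87 at H/2 = 2.200 m.
ȳ = (P₁·1.467 + P₂·2.200)/(P₁+P₂) = 1.865 m.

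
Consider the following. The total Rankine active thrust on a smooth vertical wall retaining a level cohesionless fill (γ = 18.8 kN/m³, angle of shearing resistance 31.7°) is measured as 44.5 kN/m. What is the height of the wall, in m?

K_a = 0.3111. P_a = ½ K_a γ H² ⇒ H = √(2P_a/(K_a γ)).
H = √(2×44.5/(0.3111×18.8)) = 3.901 m.

3.90 m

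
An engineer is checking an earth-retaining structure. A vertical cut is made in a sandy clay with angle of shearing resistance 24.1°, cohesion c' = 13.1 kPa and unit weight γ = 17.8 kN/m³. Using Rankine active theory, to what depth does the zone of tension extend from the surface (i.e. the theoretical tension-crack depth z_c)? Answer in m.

K_a = tan²(45° − 24.1°/2) = 0.4201; √K_a = 0.6482.
The active pressure is zero where K_a γ z = 2c√K_a, so z_c = 2c/(γ√K_a) = 2×13.1/(17.8×0.6482) = 2.271 m.

2.27 m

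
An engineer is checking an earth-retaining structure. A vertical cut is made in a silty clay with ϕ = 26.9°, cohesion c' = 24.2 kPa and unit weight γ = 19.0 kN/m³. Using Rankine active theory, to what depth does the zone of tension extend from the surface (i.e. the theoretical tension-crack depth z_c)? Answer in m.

K_a = tan²(45° − 26.9°/2) = 0.3770; √K_a = 0.6140.
The active pressure is zero where K_a γ z = 2c√K_a, so z_c = 2c/(γ√K_a) = 2×24.2/(19.0×0.6140) = 4.149 m.

4.15 m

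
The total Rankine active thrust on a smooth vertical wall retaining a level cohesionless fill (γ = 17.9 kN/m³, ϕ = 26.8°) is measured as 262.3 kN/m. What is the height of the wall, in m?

K_a = 0.3785. P_a = ½ K_a γ H² ⇒ H = √(2P_a/(K_a γ)).
H = √(2×262.3/(0.3785×17.9)) = 8.800 m.

8.80 m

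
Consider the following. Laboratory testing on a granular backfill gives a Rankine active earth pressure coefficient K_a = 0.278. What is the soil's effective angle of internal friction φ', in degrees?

34.4°

K_a = tan²(45° − φ/2) ⇒ 45° − φ/2 = arctan(√0.278) = 27.80°.
φ = 2(45° − 27.80°) = 34.40°.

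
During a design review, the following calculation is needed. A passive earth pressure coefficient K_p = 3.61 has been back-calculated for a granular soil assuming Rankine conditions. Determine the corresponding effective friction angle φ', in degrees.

34.5°

K_p = (1+sin φ)/(1−sin φ) ⇒ sin φ = (K_p − 1)/(K_p + 1) = 0.5662.
φ = arcsin(0.5662) = 34.48°.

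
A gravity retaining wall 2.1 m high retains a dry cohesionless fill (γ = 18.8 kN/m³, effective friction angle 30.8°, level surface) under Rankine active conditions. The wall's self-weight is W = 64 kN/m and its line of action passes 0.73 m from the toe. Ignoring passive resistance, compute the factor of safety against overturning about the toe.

K_a = tan²(45° − 30.8°/2) = 0.3227.
P_a = ½K_aγH² = 0.5×0.3227×18.8×2.1² = 13.38 kN/m, acting at H/3 = 0.7000 m above the base.
Overturning moment M_o = P_a × H/3 = 13.38 × 0.7000 = 9.364.
Resisting moment M_r = W × 0.73 = 64 × 0.73 = 46.72.
FS_overturning = M_r/M_o = 46.72/9.364 = 4.989.

4.99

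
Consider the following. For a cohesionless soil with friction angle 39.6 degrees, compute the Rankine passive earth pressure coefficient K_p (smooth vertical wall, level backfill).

K_p = (1 + sin φ)/(1 − sin φ) = tan²(45° + 39.6°/2) = 4.516.

4.52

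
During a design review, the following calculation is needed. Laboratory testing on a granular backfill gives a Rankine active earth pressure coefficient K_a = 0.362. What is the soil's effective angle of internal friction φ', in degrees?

K_a = tan²(45° − φ/2) ⇒ 45° − φ/2 = arctan(√0.362) = 31.03°.
φ = 2(45° − 31.03°) = 27.93°.

27.9°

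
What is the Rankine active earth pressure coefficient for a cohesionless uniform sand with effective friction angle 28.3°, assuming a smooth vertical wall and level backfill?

0.357

K_a = tan²(45° − φ/2) = tan²(30.85°) = 0.3568.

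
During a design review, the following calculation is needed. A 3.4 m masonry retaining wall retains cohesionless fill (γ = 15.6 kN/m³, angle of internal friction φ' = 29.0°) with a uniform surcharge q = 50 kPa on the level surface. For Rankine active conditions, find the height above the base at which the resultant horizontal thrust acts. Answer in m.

K_a = 0.3470.
Triangular part P₁ = ½K_aγH² = 31.29 at H/3 = 1.133 m; rectangular part P₂ = K_a q H = 58.99 at H/2 = 1.700 m.
ȳ = (P₁·1.133 + P₂·1.700)/(P₁+P₂) = 1.504 m.

1.50 m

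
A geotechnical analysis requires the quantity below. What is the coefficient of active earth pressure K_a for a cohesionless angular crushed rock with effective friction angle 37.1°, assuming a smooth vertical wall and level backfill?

K_a = tan²(45° − φ/2) = tan²(26.45°) = 0.2475.

0.247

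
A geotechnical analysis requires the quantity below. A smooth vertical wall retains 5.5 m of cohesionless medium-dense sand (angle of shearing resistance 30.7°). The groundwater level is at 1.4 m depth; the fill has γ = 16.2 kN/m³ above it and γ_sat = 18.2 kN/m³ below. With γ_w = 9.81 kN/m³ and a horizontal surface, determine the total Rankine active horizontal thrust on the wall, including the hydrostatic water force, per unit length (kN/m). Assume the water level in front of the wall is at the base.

141 kN/m

K_a = tan²(45° − φ/2) = 0.3240.
γ' = 18.2 − 9.81 = 8.390 kN/m³. Depth below WT = 4.1 m.
σ'_h at WT = K_a γ d_w = 7.349 kPa; at base = 7.349 + K_a γ' × 4.1 = 18.50 kPa.
P₁ (0–1.4 m) = ½×7.349×1.4 = 5.144. P₂ (1.4–5.5 m) = ½(7.349+18.50)×4.1 = 52.98.
P_w = ½ γ_w h₂² = 0.5×9.81×4.1² = 82.45. Total = 5.144+52.98+82.45 = 140.6 kN/m.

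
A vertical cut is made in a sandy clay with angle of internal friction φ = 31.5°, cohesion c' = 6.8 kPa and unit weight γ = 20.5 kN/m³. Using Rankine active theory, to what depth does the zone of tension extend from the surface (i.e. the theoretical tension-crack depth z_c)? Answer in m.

K_a = tan²(45° − 31.5°/2) = 0.3136; √K_a = 0.5600.
The active pressure is zero where K_a γ z = 2c√K_a, so z_c = 2c/(γ√K_a) = 2×6.8/(20.5×0.5600) = 1.185 m.

1.18 m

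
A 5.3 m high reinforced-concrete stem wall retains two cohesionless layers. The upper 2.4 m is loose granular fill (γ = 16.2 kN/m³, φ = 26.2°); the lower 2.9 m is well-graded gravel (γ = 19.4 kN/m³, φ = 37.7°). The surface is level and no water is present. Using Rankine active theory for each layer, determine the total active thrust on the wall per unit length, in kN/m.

64.9 kN/m

K_a1 = tan²(45°−26.2°/2) = 0.3874; K_a2 = tan²(45°−37.7°/2) = 0.2411.
Layer 1: σ at base = K_a1 γ₁ h₁ = 15.06 kPa; P₁ = ½×15.06×2.4 = 18.08.
Layer 2: σ_v at top = γ₁h₁ = 38.88; σ_h top = K_a2×38.88 = 9.372; σ_h base = K_a2×(38.88+19.4×2.9) = 22.93.
P₂ = ½(9.372+22.93)×2.9 = 46.84. Total P_a = 18.08+46.84 = 64.92 kN/m.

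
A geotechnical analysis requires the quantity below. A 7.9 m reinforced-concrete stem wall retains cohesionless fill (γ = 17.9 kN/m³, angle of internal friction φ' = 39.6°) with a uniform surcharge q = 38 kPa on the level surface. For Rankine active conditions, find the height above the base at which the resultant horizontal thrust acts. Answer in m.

K_a = 0.2214.
Triangular part P₁ = ½K_aγH² = 123.7 at H/3 = 2.633 m; rectangular part P₂ = K_a q H = 66.47 at H/2 = 3.950 m.
ȳ = (P₁·2.633 + P₂·3.950)/(P₁+P₂) = 3.094 m.

3.09 m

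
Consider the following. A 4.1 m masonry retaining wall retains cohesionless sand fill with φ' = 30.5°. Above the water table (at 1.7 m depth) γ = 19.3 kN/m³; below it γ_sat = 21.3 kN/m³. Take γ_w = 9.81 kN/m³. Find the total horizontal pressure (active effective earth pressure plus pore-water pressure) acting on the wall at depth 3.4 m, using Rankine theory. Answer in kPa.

33.8 kPa

K_a = (1 − sin φ)/(1 + sin φ) = 0.3267.
γ' = 21.3 − 9.81 = 11.49 kN/m³.
Effective vertical stress at 3.4 m: σ'_v = 19.3×1.7 + 11.49×1.70 = 52.34 kPa.
σ'_h = K_a σ'_v = 0.3267 × 52.34 = 17.10 kPa; u = γ_w × 1.70 = 16.68 kPa.
Total σ_h = 17.10 + 16.68 = 33.78 kPa.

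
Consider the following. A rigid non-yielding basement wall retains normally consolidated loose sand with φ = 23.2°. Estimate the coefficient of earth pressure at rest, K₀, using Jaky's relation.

K₀ = 1 − sin φ' = 1 − sin 23.2° = 0.6061.

0.606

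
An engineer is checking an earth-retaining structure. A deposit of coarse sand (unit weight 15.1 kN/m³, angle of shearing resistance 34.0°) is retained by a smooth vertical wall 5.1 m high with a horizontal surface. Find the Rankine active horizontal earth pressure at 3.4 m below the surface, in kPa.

K_a = (1 − sin φ)/(1 + sin φ) = 0.2827.
σ_h = K_a γ z = 0.2827 × 15.1 × 3.4 = 14.51 kPa.

14.5 kPa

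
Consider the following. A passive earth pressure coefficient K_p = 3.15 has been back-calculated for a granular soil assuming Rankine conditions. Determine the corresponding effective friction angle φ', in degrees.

K_p = (1+sin φ)/(1−sin φ) ⇒ sin φ = (K_p − 1)/(K_p + 1) = 0.5181.
φ = arcsin(0.5181) = 31.20°.

31.2°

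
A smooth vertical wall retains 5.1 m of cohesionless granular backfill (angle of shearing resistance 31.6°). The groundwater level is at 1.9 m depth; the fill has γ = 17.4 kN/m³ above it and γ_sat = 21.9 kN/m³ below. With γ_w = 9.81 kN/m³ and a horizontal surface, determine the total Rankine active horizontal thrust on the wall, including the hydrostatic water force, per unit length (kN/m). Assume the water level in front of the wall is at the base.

K_a = tan²(45° − φ/2) = 0.3123.
γ' = 21.9 − 9.81 = 12.09 kN/m³. Depth below WT = 3.2 m.
σ'_h at WT = K_a γ d_w = 10.33 kPa; at base = 10.33 + K_a γ' × 3.2 = 22.41 kPa.
P₁ (0–1.9 m) = ½×10.33×1.9 = 9.810. P₂ (1.9–5.1 m) = ½(10.33+22.41)×3.2 = 52.38.
P_w = ½ γ_w h₂² = 0.5×9.81×3.2² = 50.23. Total = 9.810+52.38+50.23 = 112.4 kN/m.

112 kN/m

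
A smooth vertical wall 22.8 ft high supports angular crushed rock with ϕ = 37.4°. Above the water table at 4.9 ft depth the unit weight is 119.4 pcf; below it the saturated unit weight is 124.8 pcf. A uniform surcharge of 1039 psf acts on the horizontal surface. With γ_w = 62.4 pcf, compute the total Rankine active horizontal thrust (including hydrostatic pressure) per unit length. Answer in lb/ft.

K_a = tan²(45° − φ/2) = 0.2443.
γ' = 124.8 − 62.4 = 62.40 pcf. h₂ = H − d_w = 17.9 ft.
σ'_h: at surface K_a·q = 253.8; at WT K_a(q+γd_w) = 396.7; at base K_a(q+γd_w+γ'h₂) = 669.5 psf.
P₁ = ½(253.8+396.7)×4.9 = 1594; P₂ = ½(396.7+669.5)×17.9 = 9543; P_w = ½γ_w h₂² = 9997.
Total = 1594+9543+9997 = 21130 lb/ft.

21100 lb/ft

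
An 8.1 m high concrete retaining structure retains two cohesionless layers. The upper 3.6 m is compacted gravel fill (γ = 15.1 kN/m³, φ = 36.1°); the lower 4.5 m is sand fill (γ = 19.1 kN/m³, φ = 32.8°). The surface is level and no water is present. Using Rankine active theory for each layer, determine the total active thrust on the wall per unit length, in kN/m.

K_a1 = tan²(45°−36.1°/2) = 0.2585; K_a2 = tan²(45°−32.8°/2) = 0.2973.
Layer 1: σ at base = K_a1 γ₁ h₁ = 14.05 kPa; P₁ = ½×14.05×3.6 = 25.29.
Layer 2: σ_v at top = γ₁h₁ = 54.36; σ_h top = K_a2×54.36 = 16.16; σ_h base = K_a2×(54.36+19.1×4.5) = 41.71.
P₂ = ½(16.16+41.71)×4.5 = 130.2. Total P_a = 25.29+130.2 = 155.5 kN/m.

155 kN/m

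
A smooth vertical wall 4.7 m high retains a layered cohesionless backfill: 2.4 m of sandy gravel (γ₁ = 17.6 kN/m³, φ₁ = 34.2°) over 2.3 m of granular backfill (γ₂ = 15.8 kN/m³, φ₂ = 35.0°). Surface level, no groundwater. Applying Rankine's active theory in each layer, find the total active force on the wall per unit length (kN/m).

K_a1 = tan²(45°−34.2°/2) = 0.2803; K_a2 = tan²(45°−35.0°/2) = 0.2710.
Layer 1: σ at base = K_a1 γ₁ h₁ = 11.84 kPa; P₁ = ½×11.84×2.4 = 14.21.
Layer 2: σ_v at top = γ₁h₁ = 42.24; σ_h top = K_a2×42.24 = 11.45; σ_h base = K_a2×(42.24+15.8×2.3) = 21.29.
P₂ = ½(11.45+21.29)×2.3 = 37.65. Total P_a = 14.21+37.65 = 51.86 kN/m.

51.9 kN/m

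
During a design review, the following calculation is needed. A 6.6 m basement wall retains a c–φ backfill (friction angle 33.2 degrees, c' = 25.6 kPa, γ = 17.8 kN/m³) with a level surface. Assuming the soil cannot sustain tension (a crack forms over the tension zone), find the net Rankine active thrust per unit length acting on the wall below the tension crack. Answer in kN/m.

4.26 kN/m

K_a = 0.2924; √K_a = 0.5407.
Tension-crack depth z_c = 2c/(γ√K_a) = 2×25.6/(17.8×0.5407) = 5.320 m.
σ_a at base = K_a γ H − 2c√K_a = 0.2924×17.8×6.6 − 2×25.6×0.5407 = 6.662 kPa.
P_a = ½ × 6.662 × (H − z_c) = 0.5×6.662×1.280 = 4.264 kN/m.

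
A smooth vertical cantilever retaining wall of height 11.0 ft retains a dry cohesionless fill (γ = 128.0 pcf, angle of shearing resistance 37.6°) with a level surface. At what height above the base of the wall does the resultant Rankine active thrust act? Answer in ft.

3.67 ft

K_a = 0.2421.
The pressure distribution is triangular, so the resultant acts at H/3 above the base = 11.0/3 = 3.667 ft.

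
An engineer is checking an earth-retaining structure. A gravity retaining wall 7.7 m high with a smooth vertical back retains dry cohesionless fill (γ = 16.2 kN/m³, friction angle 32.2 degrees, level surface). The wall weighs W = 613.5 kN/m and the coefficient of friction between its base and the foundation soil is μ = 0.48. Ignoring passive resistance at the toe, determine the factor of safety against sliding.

2.01

K_a = tan²(45° − 32.2°/2) = 0.3047.
P_a = ½K_aγH² = 0.5×0.3047×16.2×7.7² = 146.3 kN/m, acting at H/3 = 2.567 m above the base.
FS_sliding = μW / P_a = 0.48×613.5 / 146.3 = 2.012.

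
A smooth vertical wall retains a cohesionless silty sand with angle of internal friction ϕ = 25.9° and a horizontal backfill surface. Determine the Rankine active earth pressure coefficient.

0.392

K_a = (1 − sin φ)/(1 + sin φ) = (1 − sin 25.9°)/(1 + sin 25.9°) = 0.3920.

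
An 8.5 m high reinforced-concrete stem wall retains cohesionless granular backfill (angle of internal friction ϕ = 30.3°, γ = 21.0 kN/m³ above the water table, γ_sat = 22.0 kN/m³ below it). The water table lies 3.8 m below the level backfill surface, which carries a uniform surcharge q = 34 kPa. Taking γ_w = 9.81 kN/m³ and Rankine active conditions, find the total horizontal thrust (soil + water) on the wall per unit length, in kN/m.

K_a = tan²(45° − φ/2) = 0.3293.
γ' = 22.0 − 9.81 = 12.19 kN/m³. h₂ = H − d_w = 4.7 m.
σ'_h: at surface K_a·q = 11.20; at WT K_a(q+γd_w) = 37.48; at base K_a(q+γd_w+γ'h₂) = 56.34 kPa.
P₁ = ½(11.20+37.48)×3.8 = 92.48; P₂ = ½(37.48+56.34)×4.7 = 220.5; P_w = ½γ_w h₂² = 108.4.
Total = 92.48+220.5+108.4 = 421.3 kN/m.

421 kN/m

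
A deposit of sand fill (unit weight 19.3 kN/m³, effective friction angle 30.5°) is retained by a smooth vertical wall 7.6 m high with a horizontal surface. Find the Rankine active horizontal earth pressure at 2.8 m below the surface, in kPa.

K_a = (1 − sin φ)/(1 + sin φ) = 0.3267.
σ_h = K_a γ z = 0.3267 × 19.3 × 2.8 = 17.65 kPa.

17.7 kPa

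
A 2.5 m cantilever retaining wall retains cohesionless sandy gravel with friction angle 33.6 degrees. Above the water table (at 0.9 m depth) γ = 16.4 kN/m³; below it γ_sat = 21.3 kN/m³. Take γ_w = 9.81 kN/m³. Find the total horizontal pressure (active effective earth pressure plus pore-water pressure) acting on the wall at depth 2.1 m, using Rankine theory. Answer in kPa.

20.0 kPa

K_a = (1 − sin φ)/(1 + sin φ) = 0.2875.
γ' = 21.3 − 9.81 = 11.49 kN/m³.
Effective vertical stress at 2.1 m: σ'_v = 16.4×0.9 + 11.49×1.20 = 28.55 kPa.
σ'_h = K_a σ'_v = 0.2875 × 28.55 = 8.208 kPa; u = γ_w × 1.20 = 11.77 kPa.
Total σ_h = 8.208 + 11.77 = 19.98 kPa.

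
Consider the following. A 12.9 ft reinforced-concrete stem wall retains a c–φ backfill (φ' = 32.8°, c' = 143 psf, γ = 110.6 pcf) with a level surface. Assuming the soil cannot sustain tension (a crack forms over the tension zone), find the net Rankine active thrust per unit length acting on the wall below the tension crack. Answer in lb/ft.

1090 lb/ft

K_a = 0.2973; √K_a = 0.5452.
Tension-crack depth z_c = 2c/(γ√K_a) = 2×143/(110.6×0.5452) = 4.743 ft.
σ_a at base = K_a γ H − 2c√K_a = 0.2973×110.6×12.9 − 2×143×0.5452 = 268.2 psf.
P_a = ½ × 268.2 × (H − z_c) = 0.5×268.2×8.157 = 1094 lb/ft.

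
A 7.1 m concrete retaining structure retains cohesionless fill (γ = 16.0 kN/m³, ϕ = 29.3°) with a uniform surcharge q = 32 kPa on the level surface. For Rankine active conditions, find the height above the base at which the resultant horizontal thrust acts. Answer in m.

K_a = 0.3428.
Triangular part P₁ = ½K_aγH² = 138.3 at H/3 = 2.367 m; rectangular part P₂ = K_a q H = 77.89 at H/2 = 3.550 m.
ȳ = (P₁·2.367 + P₂·3.550)/(P₁+P₂) = 2.793 m.

2.79 m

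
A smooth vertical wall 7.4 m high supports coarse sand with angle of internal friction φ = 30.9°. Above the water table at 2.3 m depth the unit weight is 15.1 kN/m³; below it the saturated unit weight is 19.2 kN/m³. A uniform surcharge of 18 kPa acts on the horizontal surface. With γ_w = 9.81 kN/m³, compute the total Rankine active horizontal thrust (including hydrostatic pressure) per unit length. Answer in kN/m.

K_a = tan²(45° − φ/2) = 0.3214.
γ' = 19.2 − 9.81 = 9.390 kN/m³. h₂ = H − d_w = 5.1 m.
σ'_h: at surface K_a·q = 5.785; at WT K_a(q+γd_w) = 16.95; at base K_a(q+γd_w+γ'h₂) = 32.34 kPa.
P₁ = ½(5.785+16.95)×2.3 = 26.14; P₂ = ½(16.95+32.34)×5.1 = 125.7; P_w = ½γ_w h₂² = 127.6.
Total = 26.14+125.7+127.6 = 279.4 kN/m.

279 kN/m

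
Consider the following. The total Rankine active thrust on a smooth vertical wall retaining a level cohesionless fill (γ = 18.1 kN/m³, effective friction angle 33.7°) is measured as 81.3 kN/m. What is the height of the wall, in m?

K_a = 0.2863. P_a = ½ K_a γ H² ⇒ H = √(2P_a/(K_a γ)).
H = √(2×81.3/(0.2863×18.1)) = 5.602 m.

5.60 m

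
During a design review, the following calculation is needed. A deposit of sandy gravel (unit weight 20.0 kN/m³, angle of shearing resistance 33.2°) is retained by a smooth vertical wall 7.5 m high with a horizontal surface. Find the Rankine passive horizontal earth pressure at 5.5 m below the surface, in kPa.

K_p = (1 + sin φ)/(1 − sin φ) = 3.421.
σ_h = K_p γ z = 3.421 × 20.0 × 5.5 = 376.3 kPa.

376 kPa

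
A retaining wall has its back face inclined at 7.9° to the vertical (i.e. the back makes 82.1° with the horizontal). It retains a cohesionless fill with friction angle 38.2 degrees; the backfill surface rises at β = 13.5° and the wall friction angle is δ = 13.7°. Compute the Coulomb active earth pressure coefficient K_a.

0.321

K_a = sin²(α+φ) / [sin²α · sin(α−δ) · (1 + √{sin(φ+δ)sin(φ−β) / (sin(α−δ)sin(α+β))})²].
With α = 82.1°, φ = 38.2°, δ = 13.7°, β = 13.5°: K_a = 0.3208.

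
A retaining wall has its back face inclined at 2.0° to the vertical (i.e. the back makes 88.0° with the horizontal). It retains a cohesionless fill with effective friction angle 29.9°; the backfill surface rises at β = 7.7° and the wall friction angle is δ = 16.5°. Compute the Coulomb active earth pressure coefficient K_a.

0.348

K_a = sin²(α+φ) / [sin²α · sin(α−δ) · (1 + √{sin(φ+δ)sin(φ−β) / (sin(α−δ)sin(α+β))})²].
With α = 88.0°, φ = 29.9°, δ = 16.5°, β = 7.7°: K_a = 0.3484.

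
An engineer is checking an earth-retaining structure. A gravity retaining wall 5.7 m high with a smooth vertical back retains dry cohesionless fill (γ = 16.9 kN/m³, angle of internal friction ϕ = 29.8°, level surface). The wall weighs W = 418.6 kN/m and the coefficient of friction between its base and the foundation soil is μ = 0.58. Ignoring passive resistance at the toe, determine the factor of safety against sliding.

2.63

K_a = tan²(45° − 29.8°/2) = 0.3360.
P_a = ½K_aγH² = 0.5×0.3360×16.9×5.7² = 92.25 kN/m, acting at H/3 = 1.900 m above the base.
FS_sliding = μW / P_a = 0.58×418.6 / 92.25 = 2.632.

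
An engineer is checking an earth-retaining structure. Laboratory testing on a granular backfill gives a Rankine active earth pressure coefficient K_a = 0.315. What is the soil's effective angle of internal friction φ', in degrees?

31.4°

K_a = tan²(45° − φ/2) ⇒ 45° − φ/2 = arctan(√0.315) = 29.30°.
φ = 2(45° − 29.30°) = 31.39°.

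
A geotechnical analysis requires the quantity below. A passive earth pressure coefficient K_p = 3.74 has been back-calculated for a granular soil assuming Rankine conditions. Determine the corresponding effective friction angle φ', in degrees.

35.3°

K_p = (1+sin φ)/(1−sin φ) ⇒ sin φ = (K_p − 1)/(K_p + 1) = 0.5781.
φ = arcsin(0.5781) = 35.31°.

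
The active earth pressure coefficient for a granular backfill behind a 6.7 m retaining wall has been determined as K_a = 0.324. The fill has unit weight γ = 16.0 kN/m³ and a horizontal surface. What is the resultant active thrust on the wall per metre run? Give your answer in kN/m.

P = ½ K_a γ H² = 0.5 × 0.324 × 16.0 × 6.7² = 116.4 kN/m.

116 kN/m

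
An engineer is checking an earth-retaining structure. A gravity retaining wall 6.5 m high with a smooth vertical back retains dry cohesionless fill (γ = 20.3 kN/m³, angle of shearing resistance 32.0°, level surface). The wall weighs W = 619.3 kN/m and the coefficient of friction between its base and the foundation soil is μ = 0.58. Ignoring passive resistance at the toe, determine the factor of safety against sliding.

2.73

K_a = tan²(45° − 32.0°/2) = 0.3073.
P_a = ½K_aγH² = 0.5×0.3073×20.3×6.5² = 131.8 kN/m, acting at H/3 = 2.167 m above the base.
FS_sliding = μW / P_a = 0.58×619.3 / 131.8 = 2.726.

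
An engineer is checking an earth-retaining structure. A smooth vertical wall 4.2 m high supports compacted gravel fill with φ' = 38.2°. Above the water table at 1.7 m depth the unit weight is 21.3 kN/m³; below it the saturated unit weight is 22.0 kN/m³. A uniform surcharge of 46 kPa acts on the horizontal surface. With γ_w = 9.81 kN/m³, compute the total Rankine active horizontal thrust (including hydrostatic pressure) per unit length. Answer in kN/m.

114 kN/m

K_a = tan²(45° − φ/2) = 0.2358.
γ' = 22.0 − 9.81 = 12.19 kN/m³. h₂ = H − d_w = 2.5 m.
σ'_h: at surface K_a·q = 10.85; at WT K_a(q+γd_w) = 19.38; at base K_a(q+γd_w+γ'h₂) = 26.57 kPa.
P₁ = ½(10.85+19.38)×1.7 = 25.70; P₂ = ½(19.38+26.57)×2.5 = 57.44; P_w = ½γ_w h₂² = 30.66.
Total = 25.70+57.44+30.66 = 113.8 kN/m.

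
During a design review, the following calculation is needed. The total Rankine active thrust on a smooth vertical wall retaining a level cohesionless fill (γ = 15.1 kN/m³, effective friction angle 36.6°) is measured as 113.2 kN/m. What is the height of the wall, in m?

K_a = 0.2530. P_a = ½ K_a γ H² ⇒ H = √(2P_a/(K_a γ)).
H = √(2×113.2/(0.2530×15.1)) = 7.699 m.

7.70 m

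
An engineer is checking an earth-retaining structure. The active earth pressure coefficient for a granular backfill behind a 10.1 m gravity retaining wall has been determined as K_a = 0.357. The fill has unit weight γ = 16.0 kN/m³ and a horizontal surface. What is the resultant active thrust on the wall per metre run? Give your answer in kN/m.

P = ½ K_a γ H² = 0.5 × 0.357 × 16.0 × 10.1² = 291.3 kN/m.

291 kN/m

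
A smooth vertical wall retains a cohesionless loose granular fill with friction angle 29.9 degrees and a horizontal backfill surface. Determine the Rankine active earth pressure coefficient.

0.335

K_a = tan²(45° − φ/2) = tan²(30.05°) = 0.3347.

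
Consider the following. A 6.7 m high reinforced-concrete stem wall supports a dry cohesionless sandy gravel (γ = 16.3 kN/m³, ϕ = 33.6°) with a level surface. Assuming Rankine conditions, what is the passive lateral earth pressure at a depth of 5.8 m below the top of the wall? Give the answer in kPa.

329 kPa

K_p = (1 + sin φ)/(1 − sin φ) = 3.478.
σ_h = K_p γ z = 3.478 × 16.3 × 5.8 = 328.8 kPa.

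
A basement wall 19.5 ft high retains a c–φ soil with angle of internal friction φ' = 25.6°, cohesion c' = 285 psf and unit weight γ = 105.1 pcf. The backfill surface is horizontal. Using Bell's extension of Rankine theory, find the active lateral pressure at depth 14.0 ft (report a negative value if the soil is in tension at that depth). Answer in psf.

225 psf

K_a = (1 − sin φ)/(1 + sin φ) = 0.3966.
σ_a = K_a γ z − 2c√K_a = 0.3966×105.1×14.0 − 2×285×0.6297 = 224.6 psf.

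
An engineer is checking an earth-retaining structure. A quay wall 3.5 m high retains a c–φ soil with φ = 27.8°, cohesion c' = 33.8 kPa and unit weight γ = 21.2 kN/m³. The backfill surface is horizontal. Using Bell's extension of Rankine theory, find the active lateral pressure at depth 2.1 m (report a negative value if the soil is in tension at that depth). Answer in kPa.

-24.6 kPa

K_a = (1 − sin φ)/(1 + sin φ) = 0.3639.
σ_a = K_a γ z − 2c√K_a = 0.3639×21.2×2.1 − 2×33.8×0.6032 = -24.58 kPa.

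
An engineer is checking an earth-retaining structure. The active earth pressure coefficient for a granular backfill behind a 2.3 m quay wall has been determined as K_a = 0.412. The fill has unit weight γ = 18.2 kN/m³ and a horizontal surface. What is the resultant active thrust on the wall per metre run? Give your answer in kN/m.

19.8 kN/m

P = ½ K_a γ H² = 0.5 × 0.412 × 18.2 × 2.3² = 19.83 kN/m.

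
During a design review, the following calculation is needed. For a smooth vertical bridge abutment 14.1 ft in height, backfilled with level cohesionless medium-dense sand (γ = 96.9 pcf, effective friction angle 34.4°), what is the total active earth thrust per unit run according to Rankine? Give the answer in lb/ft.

K_a = tan²(45° − φ/2) = 0.2780.
P_a = ½ K_a γ H² = 0.5 × 0.2780 × 96.9 × 14.1² = 2678 lb/ft.

2680 lb/ft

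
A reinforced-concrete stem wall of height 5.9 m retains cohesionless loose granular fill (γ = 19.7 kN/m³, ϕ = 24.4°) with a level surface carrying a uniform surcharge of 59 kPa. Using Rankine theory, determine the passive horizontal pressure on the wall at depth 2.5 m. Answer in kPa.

261 kPa

K_p = (1 + sin φ)/(1 − sin φ) = 2.408.
σ_v = γz + q = 19.7 × 2.5 + 59 = 108.2 kPa.
σ_h = K_p σ_v = 2.408 × 108.2 = 260.6 kPa.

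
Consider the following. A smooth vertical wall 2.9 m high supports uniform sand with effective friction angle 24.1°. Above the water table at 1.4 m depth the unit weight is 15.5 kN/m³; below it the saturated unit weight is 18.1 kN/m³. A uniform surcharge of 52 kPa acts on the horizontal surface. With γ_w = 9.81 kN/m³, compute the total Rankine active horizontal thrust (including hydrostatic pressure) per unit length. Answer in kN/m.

K_a = tan²(45° − φ/2) = 0.4201.
γ' = 18.1 − 9.81 = 8.290 kN/m³. h₂ = H − d_w = 1.5 m.
σ'_h: at surface K_a·q = 21.85; at WT K_a(q+γd_w) = 30.96; at base K_a(q+γd_w+γ'h₂) = 36.19 kPa.
P₁ = ½(21.85+30.96)×1.4 = 36.97; P₂ = ½(30.96+36.19)×1.5 = 50.36; P_w = ½γ_w h₂² = 11.04.
Total = 36.97+50.36+11.04 = 98.37 kN/m.

98.4 kN/m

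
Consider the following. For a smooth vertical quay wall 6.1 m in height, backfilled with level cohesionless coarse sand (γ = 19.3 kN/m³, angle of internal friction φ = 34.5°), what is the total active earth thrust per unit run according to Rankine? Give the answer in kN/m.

99.4 kN/m

K_a = tan²(45° − φ/2) = 0.2768.
P_a = ½ K_a γ H² = 0.5 × 0.2768 × 19.3 × 6.1² = 99.40 kN/m.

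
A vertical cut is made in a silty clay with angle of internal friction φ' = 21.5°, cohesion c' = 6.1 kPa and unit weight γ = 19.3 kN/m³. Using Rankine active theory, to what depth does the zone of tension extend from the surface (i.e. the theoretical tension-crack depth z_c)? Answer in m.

0.928 m

K_a = tan²(45° − 21.5°/2) = 0.4636; √K_a = 0.6809.
The active pressure is zero where K_a γ z = 2c√K_a, so z_c = 2c/(γ√K_a) = 2×6.1/(19.3×0.6809) = 0.9284 m.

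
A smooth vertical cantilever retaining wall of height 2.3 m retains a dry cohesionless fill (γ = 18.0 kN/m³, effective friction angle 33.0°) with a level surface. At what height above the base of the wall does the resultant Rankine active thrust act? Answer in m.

K_a = 0.2948.
The pressure distribution is triangular, so the resultant acts at H/3 above the base = 2.3/3 = 0.7667 m.

0.767 m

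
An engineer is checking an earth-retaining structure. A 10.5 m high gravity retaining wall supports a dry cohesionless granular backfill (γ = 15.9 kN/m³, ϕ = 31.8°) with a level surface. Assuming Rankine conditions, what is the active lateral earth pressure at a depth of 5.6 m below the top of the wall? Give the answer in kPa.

K_a = (1 − sin φ)/(1 + sin φ) = 0.3098.
σ_h = K_a γ z = 0.3098 × 15.9 × 5.6 = 27.58 kPa.

27.6 kPa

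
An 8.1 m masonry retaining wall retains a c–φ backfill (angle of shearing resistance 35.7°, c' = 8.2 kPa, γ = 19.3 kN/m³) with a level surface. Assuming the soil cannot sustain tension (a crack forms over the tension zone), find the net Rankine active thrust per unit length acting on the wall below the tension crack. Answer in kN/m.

105 kN/m

K_a = 0.2630; √K_a = 0.5128.
Tension-crack depth z_c = 2c/(γ√K_a) = 2×8.2/(19.3×0.5128) = 1.657 m.
σ_a at base = K_a γ H − 2c√K_a = 0.2630×19.3×8.1 − 2×8.2×0.5128 = 32.70 kPa.
P_a = ½ × 32.70 × (H − z_c) = 0.5×32.70×6.443 = 105.4 kN/m.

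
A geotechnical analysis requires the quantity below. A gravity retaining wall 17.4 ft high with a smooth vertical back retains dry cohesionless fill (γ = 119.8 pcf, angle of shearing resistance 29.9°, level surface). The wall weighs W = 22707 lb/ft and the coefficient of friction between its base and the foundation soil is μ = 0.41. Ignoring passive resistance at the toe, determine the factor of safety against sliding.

K_a = tan²(45° − 29.9°/2) = 0.3347.
P_a = ½K_aγH² = 0.5×0.3347×119.8×17.4² = 6070 lb/ft, acting at H/3 = 5.800 ft above the base.
FS_sliding = μW / P_a = 0.41×22707 / 6070 = 1.534.

1.53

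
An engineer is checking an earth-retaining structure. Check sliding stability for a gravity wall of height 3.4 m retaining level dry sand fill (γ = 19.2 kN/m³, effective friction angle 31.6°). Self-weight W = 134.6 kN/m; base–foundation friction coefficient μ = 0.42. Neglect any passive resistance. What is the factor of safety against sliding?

K_a = tan²(45° − 31.6°/2) = 0.3123.
P_a = ½K_aγH² = 0.5×0.3123×19.2×3.4² = 34.66 kN/m, acting at H/3 = 1.133 m above the base.
FS_sliding = μW / P_a = 0.42×134.6 / 34.66 = 1.631.

1.63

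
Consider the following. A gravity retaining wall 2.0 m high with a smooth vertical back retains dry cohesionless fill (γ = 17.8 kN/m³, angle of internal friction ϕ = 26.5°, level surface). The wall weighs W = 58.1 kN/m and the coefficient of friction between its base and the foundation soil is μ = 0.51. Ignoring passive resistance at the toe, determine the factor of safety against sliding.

2.17

K_a = tan²(45° − 26.5°/2) = 0.3829.
P_a = ½K_aγH² = 0.5×0.3829×17.8×2.0² = 13.63 kN/m, acting at H/3 = 0.6667 m above the base.
FS_sliding = μW / P_a = 0.51×58.1 / 13.63 = 2.174.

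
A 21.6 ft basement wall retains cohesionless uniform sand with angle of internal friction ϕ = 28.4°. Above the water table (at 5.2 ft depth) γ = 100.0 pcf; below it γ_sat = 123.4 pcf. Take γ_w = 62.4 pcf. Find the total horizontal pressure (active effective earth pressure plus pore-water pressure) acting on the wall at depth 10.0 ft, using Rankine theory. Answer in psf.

588 psf

K_a = (1 − sin φ)/(1 + sin φ) = 0.3554.
γ' = 123.4 − 62.4 = 61.00 pcf.
Effective vertical stress at 10.0 ft: σ'_v = 100.0×5.2 + 61.00×4.80 = 812.8 psf.
σ'_h = K_a σ'_v = 0.3554 × 812.8 = 288.8 psf; u = γ_w × 4.80 = 299.5 psf.
Total σ_h = 288.8 + 299.5 = 588.4 psf.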